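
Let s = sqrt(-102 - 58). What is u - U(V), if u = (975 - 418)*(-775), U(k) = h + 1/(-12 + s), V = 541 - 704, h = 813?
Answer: -32869085/76 + I*sqrt(10)/76 ≈ -4.3249e+5 + 0.041609*I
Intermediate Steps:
s = 4*I*sqrt(10) (s = sqrt(-160) = 4*I*sqrt(10) ≈ 12.649*I)
V = -163
U(k) = 813 + 1/(-12 + 4*I*sqrt(10))
u = -431675 (u = 557*(-775) = -431675)
u - U(V) = -431675 - (61785/76 - I*sqrt(10)/76) = -431675 + (-61785/76 + I*sqrt(10)/76) = -32869085/76 + I*sqrt(10)/76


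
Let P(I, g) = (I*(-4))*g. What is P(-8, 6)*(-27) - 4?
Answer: -5188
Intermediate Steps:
P(I, g) = -4*I*g (P(I, g) = (-4*I)*g = -4*I*g)
P(-8, 6)*(-27) - 4 = -4*(-8)*6*(-27) - 4 = 192*(-27) - 4 = -5184 - 4 = -5188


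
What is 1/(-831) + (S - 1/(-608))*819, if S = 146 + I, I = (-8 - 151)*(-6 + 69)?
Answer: -4084600483571/505248 ≈ -8.0843e+6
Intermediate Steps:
I = -10017 (I = -159*63 = -10017)
S = -9871 (S = 146 - 10017 = -9871)
1/(-831) + (S - 1/(-608))*819 = 1/(-831) + (-9871 - 1/(-608))*819 = -1/831 + (-9871 - 1*(-1/608))*819 = -1/831 + (-9871 + 1/608)*819 = -1/831 - 6001567/608*819 = -1/831 - 4915283373/608 = -4084600483571/505248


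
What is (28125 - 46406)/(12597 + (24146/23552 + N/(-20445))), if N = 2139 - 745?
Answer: -4401339409920/3033088167781 ≈ -1.4511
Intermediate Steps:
N = 1394
(28125 - 46406)/(12597 + (24146/23552 + N/(-20445))) = (28125 - 46406)/(12597 + (24146/23552 + 1394/(-20445))) = -18281/(12597 + (24146*(1/23552) + 1394*(-1/20445))) = -18281/(12597 + (12073/11776 - 1394/20445)) = -18281/(12597 + 230416741/240760320) = -18281/3033088167781/240760320 = -18281*240760320/3033088167781 = -4401339409920/3033088167781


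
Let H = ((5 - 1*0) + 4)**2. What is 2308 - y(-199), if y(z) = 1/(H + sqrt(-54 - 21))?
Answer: 5105269/2212 + 5*I*sqrt(3)/6636 ≈ 2308.0 + 0.001305*I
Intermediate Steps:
H = 81 (H = ((5 + 0) + 4)**2 = (5 + 4)**2 = 9**2 = 81)
y(z) = 1/(81 + 5*I*sqrt(3)) (y(z) = 1/(81 + sqrt(-54 - 21)) = 1/(81 + sqrt(-75)) = 1/(81 + 5*I*sqrt(3)))
2308 - y(-199) = 2308 - (27/2212 - 5*I*sqrt(3)/6636) = 2308 + (-27/2212 + 5*I*sqrt(3)/6636) = 5105269/2212 + 5*I*sqrt(3)/6636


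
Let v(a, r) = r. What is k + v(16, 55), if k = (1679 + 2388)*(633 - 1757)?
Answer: -4571253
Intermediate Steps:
k = -4571308 (k = 4067*(-1124) = -4571308)
k + v(16, 55) = -4571308 + 55 = -4571253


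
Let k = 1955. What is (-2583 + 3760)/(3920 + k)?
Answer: 1177/5875 ≈ 0.20034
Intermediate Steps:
(-2583 + 3760)/(3920 + k) = (-2583 + 3760)/(3920 + 1955) = 1177/5875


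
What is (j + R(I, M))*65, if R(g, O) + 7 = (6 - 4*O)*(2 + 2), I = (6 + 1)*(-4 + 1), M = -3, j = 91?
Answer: 10140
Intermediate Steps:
I = -21 (I = 7*(-3) = -21)
R(g, O) = 17 - 16*O (R(g, O) = -7 + (6 - 4*O)*(2 + 2) = -7 + (6 - 4*O)*4 = -7 + (24 - 16*O) = 17 - 16*O)
(j + R(I, M))*65 = (91 + (17 - 16*(-3)))*65 = (91 + (17 + 48))*65 = (91 + 65)*65 = 156*65 = 10140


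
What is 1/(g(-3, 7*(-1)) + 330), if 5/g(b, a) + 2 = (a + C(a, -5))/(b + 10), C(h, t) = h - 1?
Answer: 29/9535 ≈ 0.0030414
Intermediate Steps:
C(h, t) = -1 + h
g(b, a) = 5/(-2 + (-1 + 2*a)/(10 + b)) (g(b, a) = 5/(-2 + (a + (-1 + a))/(b + 10)) = 5/(-2 + (-1 + 2*a)/(10 + b)))
1/(g(-3, 7*(-1)) + 330) = 1/(5*(10 - 3)/(-21 - 2*(-3) + 2*(7*(-1))) + 330) = 1/(5*7/(-21 + 6 + 2*(-7)) + 330) = 1/(5*7/(-21 + 6 - 14) + 330) = 1/(5*7/(-29) + 330) = 1/(5*(-1/29)*7 + 330) = 1/(-35/29 + 330) = 1/(9535/29) = 29/9535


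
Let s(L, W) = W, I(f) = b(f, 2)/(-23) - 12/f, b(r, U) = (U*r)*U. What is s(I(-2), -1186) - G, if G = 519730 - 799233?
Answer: 278317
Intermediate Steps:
b(r, U) = r*U**2
I(f) = -12/f - 4*f/23 (I(f) = (f*2**2)/(-23) - 12/f = (f*4)*(-1/23) - 12/f = (4*f)*(-1/23) - 12/f = -4*f/23 - 12/f = -12/f - 4*f/23)
G = -279503
s(I(-2), -1186) - G = -1186 - 1*(-279503) = -1186 + 279503 = 278317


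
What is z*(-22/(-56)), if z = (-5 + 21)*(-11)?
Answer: -484/7 ≈ -69.143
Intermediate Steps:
z = -176 (z = 16*(-11) = -176)
z*(-22/(-56)) = -(-3872)/(-56) = -(-3872)*(-1)/56 = -176*11/28 = -484/7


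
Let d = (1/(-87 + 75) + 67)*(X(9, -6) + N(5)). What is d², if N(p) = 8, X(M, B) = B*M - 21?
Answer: 2894547601/144 ≈ 2.0101e+7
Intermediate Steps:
X(M, B) = -21 + B*M
d = -53801/12 (d = (1/(-87 + 75) + 67)*((-21 - 6*9) + 8) = (1/(-12) + 67)*((-21 - 54) + 8) = (-1/12 + 67)*(-75 + 8) = (803/12)*(-67) = -53801/12 ≈ -4483.4)
d² = (-53801/12)² = 2894547601/144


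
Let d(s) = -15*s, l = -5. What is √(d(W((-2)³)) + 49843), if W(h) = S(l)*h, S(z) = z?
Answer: √49243 ≈ 221.91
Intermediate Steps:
W(h) = -5*h
√(d(W((-2)³)) + 49843) = √(-(-75)*(-2)³ + 49843) = √(-(-75)*(-8) + 49843) = √(-15*40 + 49843) = √(-600 + 49843) = √49243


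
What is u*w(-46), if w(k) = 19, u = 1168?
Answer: 22192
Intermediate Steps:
u*w(-46) = 1168*19 = 22192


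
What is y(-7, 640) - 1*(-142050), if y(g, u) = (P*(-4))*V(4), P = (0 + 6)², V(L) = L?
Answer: 141474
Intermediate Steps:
P = 36 (P = 6² = 36)
y(g, u) = -576 (y(g, u) = (36*(-4))*4 = -144*4 = -576)
y(-7, 640) - 1*(-142050) = -576 - 1*(-142050) = -576 + 142050 = 141474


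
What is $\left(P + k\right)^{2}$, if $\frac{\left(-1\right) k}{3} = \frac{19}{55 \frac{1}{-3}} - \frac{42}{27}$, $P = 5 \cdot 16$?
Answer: $\frac{209757289}{27225} \approx 7704.6$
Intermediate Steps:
$P = 80$
$k = \frac{1283}{165}$ ($k = - 3 \left(\frac{19}{55 \frac{1}{-3}} - \frac{42}{27}\right) = - 3 \left(\frac{19}{55 \left(- \frac{1}{3}\right)} - \frac{14}{9}\right) = - 3 \left(\frac{19}{- \frac{55}{3}} - \frac{14}{9}\right) = - 3 \left(19 \left(- \frac{3}{55}\right) - \frac{14}{9}\right) = - 3 \left(- \frac{57}{55} - \frac{14}{9}\right) = \left(-3\right) \left(- \frac{1283}{495}\right) = \frac{1283}{165} \approx 7.7758$)
$\left(P + k\right)^{2} = \left(80 + \frac{1283}{165}\right)^{2} = \left(\frac{14483}{165}\right)^{2} = \frac{209757289}{27225}$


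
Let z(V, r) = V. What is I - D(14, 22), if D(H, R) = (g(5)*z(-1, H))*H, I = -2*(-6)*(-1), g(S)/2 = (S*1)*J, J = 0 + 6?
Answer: 828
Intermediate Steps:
J = 6
g(S) = 12*S (g(S) = 2*((S*1)*6) = 2*(S*6) = 2*(6*S) = 12*S)
I = -12 (I = 12*(-1) = -12)
D(H, R) = -60*H (D(H, R) = ((12*5)*(-1))*H = (60*(-1))*H = -60*H)
I - D(14, 22) = -12 - (-60)*14 = -12 - 1*(-840) = -12 + 840 = 828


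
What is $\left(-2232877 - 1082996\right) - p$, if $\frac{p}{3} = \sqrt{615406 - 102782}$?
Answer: $-3315873 - 12 \sqrt{32039} \approx -3.318 \cdot 10^{6}$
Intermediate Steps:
$p = 12 \sqrt{32039}$ ($p = 3 \sqrt{615406 - 102782} = 3 \sqrt{512624} = 3 \cdot 4 \sqrt{32039} = 12 \sqrt{32039} \approx 2147.9$)
$\left(-2232877 - 1082996\right) - p = \left(-2232877 - 1082996\right) - 12 \sqrt{32039} = -3315873 - 12 \sqrt{32039}$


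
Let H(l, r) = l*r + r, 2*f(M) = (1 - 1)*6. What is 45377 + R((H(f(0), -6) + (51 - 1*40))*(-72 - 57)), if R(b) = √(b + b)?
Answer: 45377 + I*√1290 ≈ 45377.0 + 35.917*I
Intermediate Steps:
f(M) = 0 (f(M) = ((1 - 1)*6)/2 = (0*6)/2 = (½)*0 = 0)
H(l, r) = r + l*r
R(b) = √2*√b (R(b) = √(2*b) = √2*√b)
45377 + R((H(f(0), -6) + (51 - 1*40))*(-72 - 57)) = 45377 + √2*√((-6*(1 + 0) + (51 - 1*40))*(-72 - 57)) = 45377 + √2*√((-6*1 + (51 - 40))*(-129)) = 45377 + √2*√((-6 + 11)*(-129)) = 45377 + √2*√(5*(-129)) = 45377 + √2*√(-645) = 45377 + √2*(I*√645) = 45377 + I*√1290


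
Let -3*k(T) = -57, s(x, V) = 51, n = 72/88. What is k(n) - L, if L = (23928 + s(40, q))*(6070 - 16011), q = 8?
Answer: 238375258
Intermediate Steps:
n = 9/11 (n = 72*(1/88) = 9/11 ≈ 0.81818)
k(T) = 19 (k(T) = -1/3*(-57) = 19)
L = -238375239 (L = (23928 + 51)*(6070 - 16011) = 23979*(-9941) = -238375239)
k(n) - L = 19 - 1*(-238375239) = 19 + 238375239 = 238375258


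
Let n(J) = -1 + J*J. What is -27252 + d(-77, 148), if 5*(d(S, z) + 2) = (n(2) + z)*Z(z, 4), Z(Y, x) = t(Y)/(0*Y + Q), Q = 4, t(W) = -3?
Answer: -545533/20 ≈ -27277.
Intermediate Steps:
n(J) = -1 + J²
Z(Y, x) = -¾ (Z(Y, x) = -3/(0*Y + 4) = -3/(0 + 4) = -3/4 = -3*¼ = -¾)
d(S, z) = -49/20 - 3*z/20 (d(S, z) = -2 + (((-1 + 2²) + z)*(-¾))/5 = -2 + (((-1 + 4) + z)*(-¾))/5 = -2 + ((3 + z)*(-¾))/5 = -2 + (-9/4 - 3*z/4)/5 = -2 + (-9/20 - 3*z/20) = -49/20 - 3*z/20)
-27252 + d(-77, 148) = -27252 + (-49/20 - 3/20*148) = -27252 + (-49/20 - 111/5) = -27252 - 493/20 = -545533/20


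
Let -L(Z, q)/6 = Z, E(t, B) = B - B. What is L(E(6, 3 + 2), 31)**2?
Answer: 0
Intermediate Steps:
E(t, B) = 0
L(Z, q) = -6*Z
L(E(6, 3 + 2), 31)**2 = (-6*0)**2 = 0**2 = 0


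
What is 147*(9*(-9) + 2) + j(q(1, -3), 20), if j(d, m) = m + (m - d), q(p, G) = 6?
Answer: -11579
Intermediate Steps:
j(d, m) = -d + 2*m
147*(9*(-9) + 2) + j(q(1, -3), 20) = 147*(9*(-9) + 2) + (-1*6 + 2*20) = 147*(-81 + 2) + (-6 + 40) = 147*(-79) + 34 = -11613 + 34 = -11579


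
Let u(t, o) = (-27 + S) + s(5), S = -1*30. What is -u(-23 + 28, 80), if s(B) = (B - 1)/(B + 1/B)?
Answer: 731/13 ≈ 56.231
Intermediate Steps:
s(B) = (-1 + B)/(B + 1/B)
S = -30
u(t, o) = -731/13 (u(t, o) = (-27 - 30) + 5*(-1 + 5)/(1 + 5²) = -57 + 5*4/(1 + 25) = -57 + 5*4/26 = -57 + 5*(1/26)*4 = -57 + 10/13 = -731/13)
-u(-23 + 28, 80) = -1*(-731/13) = 731/13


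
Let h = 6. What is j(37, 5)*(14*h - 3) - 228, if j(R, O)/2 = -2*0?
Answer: -228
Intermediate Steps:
j(R, O) = 0 (j(R, O) = 2*(-2*0) = 2*0 = 0)
j(37, 5)*(14*h - 3) - 228 = 0*(14*6 - 3) - 228 = 0*(84 - 3) - 228 = 0*81 - 228 = 0 - 228 = -228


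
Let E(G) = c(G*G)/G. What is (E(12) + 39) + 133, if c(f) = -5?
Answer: 2059/12 ≈ 171.58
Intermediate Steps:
E(G) = -5/G
(E(12) + 39) + 133 = (-5/12 + 39) + 133 = 463/12 + 133 = 2059/12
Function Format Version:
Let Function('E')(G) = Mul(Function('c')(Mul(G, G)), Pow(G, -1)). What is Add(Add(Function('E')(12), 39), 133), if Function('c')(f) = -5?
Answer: Rational(2059, 12) ≈ 171.58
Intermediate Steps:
Function('E')(G) = Mul(-5, Pow(G, -1))
Add(Add(Function('E')(12), 39), 133) = Add(Add(Mul(-5, Pow(12, -1)), 39), 133) = Add(Add(Mul(-5, Rational(1, 12)), 39), 133) = Add(Add(Rational(-5, 12), 39), 133) = Add(Rational(463, 12), 133) = Rational(2059, 12)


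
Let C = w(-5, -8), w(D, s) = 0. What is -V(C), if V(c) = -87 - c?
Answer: 87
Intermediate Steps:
C = 0
-V(C) = -(-87 - 1*0) = -(-87 + 0) = -1*(-87) = 87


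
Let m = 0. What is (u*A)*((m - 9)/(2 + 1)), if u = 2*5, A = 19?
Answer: -570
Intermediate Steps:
u = 10
(u*A)*((m - 9)/(2 + 1)) = (10*19)*((0 - 9)/(2 + 1)) = 190*(-9/3) = 190*(-9*1/3) = 190*(-3) = -570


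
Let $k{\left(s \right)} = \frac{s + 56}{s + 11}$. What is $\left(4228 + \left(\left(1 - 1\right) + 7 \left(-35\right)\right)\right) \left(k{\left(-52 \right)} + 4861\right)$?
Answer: $\frac{793799951}{41} \approx 1.9361 \cdot 10^{7}$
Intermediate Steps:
$k{\left(s \right)} = \frac{56 + s}{11 + s}$
$\left(4228 + \left(\left(1 - 1\right) + 7 \left(-35\right)\right)\right) \left(k{\left(-52 \right)} + 4861\right) = \left(4228 + \left(\left(1 - 1\right) + 7 \left(-35\right)\right)\right) \left(\frac{56 - 52}{11 - 52} + 4861\right) = \left(4228 + \left(0 - 245\right)\right) \left(\frac{1}{-41} \cdot 4 + 4861\right) = \left(4228 - 245\right) \left(\left(- \frac{1}{41}\right) 4 + 4861\right) = 3983 \left(- \frac{4}{41} + 4861\right) = 3983 \cdot \frac{199297}{41} = \frac{793799951}{41}$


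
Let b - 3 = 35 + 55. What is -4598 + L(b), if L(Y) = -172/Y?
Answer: -427786/93 ≈ -4599.9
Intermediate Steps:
b = 93 (b = 3 + (35 + 55) = 3 + 90 = 93)
-4598 + L(b) = -4598 - 172/93 = -427786/93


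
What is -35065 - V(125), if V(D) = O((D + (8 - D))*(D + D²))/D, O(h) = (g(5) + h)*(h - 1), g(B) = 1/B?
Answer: -79401411624/625 ≈ -1.2704e+8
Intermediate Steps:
O(h) = (-1 + h)*(⅕ + h) (O(h) = (1/5 + h)*(h - 1) = (⅕ + h)*(-1 + h) = (-1 + h)*(⅕ + h))
V(D) = (-⅕ + (8*D + 8*D²)² - 32*D/5 - 32*D²/5)/D (V(D) = (-⅕ + ((D + (8 - D))*(D + D²))² - 4*(D + (8 - D))*(D + D²)/5)/D = (-⅕ + (8*(D + D²))² - 32*(D + D²)/5)/D = (-⅕ + (8*D + 8*D²)² - 4*(8*D + 8*D²)/5)/D = (-⅕ + (8*D + 8*D²)² + (-32*D/5 - 32*D²/5))/D = (-⅕ + (8*D + 8*D²)² - 32*D/5 - 32*D²/5)/D)
-35065 - V(125) = -35065 - (-1 - 32*125*(1 + 125) + 320*125²*(1 + 125)²)/(5*125) = -35065 - (-1 - 32*125*126 + 320*15625*126²)/(5*125) = -35065 - (-1 - 504000 + 320*15625*15876)/(5*125) = -35065 - (-1 - 504000 + 79380000000)/(5*125) = -35065 - 79379495999/(5*125) = -35065 - 1*79379495999/625 = -35065 - 79379495999/625 = -79401411624/625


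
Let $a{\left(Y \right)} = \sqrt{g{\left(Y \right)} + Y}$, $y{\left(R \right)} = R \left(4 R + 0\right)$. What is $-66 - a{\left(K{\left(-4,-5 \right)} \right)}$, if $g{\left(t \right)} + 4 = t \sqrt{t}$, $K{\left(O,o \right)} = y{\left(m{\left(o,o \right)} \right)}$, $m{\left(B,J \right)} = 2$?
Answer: $-66 - 2 \sqrt{19} \approx -74.718$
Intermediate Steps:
$y{\left(R \right)} = 4 R^{2}$ ($y{\left(R \right)} = R 4 R = 4 R^{2}$)
$K{\left(O,o \right)} = 16$ ($K{\left(O,o \right)} = 4 \cdot 2^{2} = 4 \cdot 4 = 16$)
$g{\left(t \right)} = -4 + t^{\frac{3}{2}}$ ($g{\left(t \right)} = -4 + t \sqrt{t} = -4 + t^{\frac{3}{2}}$)
$a{\left(Y \right)} = \sqrt{-4 + Y + Y^{\frac{3}{2}}}$ ($a{\left(Y \right)} = \sqrt{\left(-4 + Y^{\frac{3}{2}}\right) + Y} = \sqrt{-4 + Y + Y^{\frac{3}{2}}}$)
$-66 - a{\left(K{\left(-4,-5 \right)} \right)} = -66 - \sqrt{-4 + 16 + 16^{\frac{3}{2}}} = -66 - \sqrt{-4 + 16 + 64} = -66 - \sqrt{76} = -66 - 2 \sqrt{19}$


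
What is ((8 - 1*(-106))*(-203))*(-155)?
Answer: 3587010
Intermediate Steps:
((8 - 1*(-106))*(-203))*(-155) = ((8 + 106)*(-203))*(-155) = (114*(-203))*(-155) = -23142*(-155) = 3587010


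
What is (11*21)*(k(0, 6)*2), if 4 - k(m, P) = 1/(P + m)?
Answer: 1771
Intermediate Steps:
k(m, P) = 4 - 1/(P + m)
(11*21)*(k(0, 6)*2) = (11*21)*(((-1 + 4*6 + 4*0)/(6 + 0))*2) = 231*(((-1 + 24 + 0)/6)*2) = 231*(((⅙)*23)*2) = 231*((23/6)*2) = 231*(23/3) = 1771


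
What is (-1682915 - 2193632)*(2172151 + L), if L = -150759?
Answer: -7836021093424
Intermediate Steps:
(-1682915 - 2193632)*(2172151 + L) = (-1682915 - 2193632)*(2172151 - 150759) = -3876547*2021392 = -7836021093424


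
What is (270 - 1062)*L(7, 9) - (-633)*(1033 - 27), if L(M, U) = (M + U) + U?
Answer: 616998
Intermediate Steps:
L(M, U) = M + 2*U
(270 - 1062)*L(7, 9) - (-633)*(1033 - 27) = (270 - 1062)*(7 + 2*9) - (-633)*(1033 - 27) = -792*(7 + 18) - (-633)*1006 = -792*25 - 1*(-636798) = -19800 + 636798 = 616998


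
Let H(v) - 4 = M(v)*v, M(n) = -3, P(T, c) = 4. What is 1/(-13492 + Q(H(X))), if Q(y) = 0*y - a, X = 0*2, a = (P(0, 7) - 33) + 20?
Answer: -1/13483 ≈ -7.4168e-5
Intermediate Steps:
a = -9 (a = (4 - 33) + 20 = -29 + 20 = -9)
X = 0
H(v) = 4 - 3*v
Q(y) = 9 (Q(y) = 0*y - 1*(-9) = 0 + 9 = 9)
1/(-13492 + Q(H(X))) = 1/(-13492 + 9) = 1/(-13483) = -1/13483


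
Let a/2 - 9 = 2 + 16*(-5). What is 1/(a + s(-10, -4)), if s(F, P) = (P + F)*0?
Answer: -1/138 ≈ -0.0072464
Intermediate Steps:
a = -138 (a = 18 + 2*(2 + 16*(-5)) = 18 + 2*(2 - 80) = 18 + 2*(-78) = 18 - 156 = -138)
s(F, P) = 0 (s(F, P) = (F + P)*0 = 0)
1/(a + s(-10, -4)) = 1/(-138 + 0) = 1/(-138) = -1/138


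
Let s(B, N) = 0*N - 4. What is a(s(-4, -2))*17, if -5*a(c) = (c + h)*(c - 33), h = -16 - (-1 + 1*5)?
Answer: -15096/5 ≈ -3019.2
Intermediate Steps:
h = -20 (h = -16 - (-1 + 5) = -16 - 1*4 = -16 - 4 = -20)
s(B, N) = -4 (s(B, N) = 0 - 4 = -4)
a(c) = -(-33 + c)*(-20 + c)/5 (a(c) = -(c - 20)*(c - 33)/5 = -(-20 + c)*(-33 + c)/5 = -(-33 + c)*(-20 + c)/5)
a(s(-4, -2))*17 = (-132 - ⅕*(-4)² + (53/5)*(-4))*17 = (-132 - ⅕*16 - 212/5)*17 = (-132 - 16/5 - 212/5)*17 = -888/5*17 = -15096/5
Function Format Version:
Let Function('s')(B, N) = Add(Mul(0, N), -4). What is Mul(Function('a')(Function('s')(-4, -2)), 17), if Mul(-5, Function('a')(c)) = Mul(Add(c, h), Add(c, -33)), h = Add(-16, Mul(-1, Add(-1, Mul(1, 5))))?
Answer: Rational(-15096, 5) ≈ -3019.2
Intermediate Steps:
h = -20 (h = Add(-16, Mul(-1, Add(-1, 5))) = Add(-16, Mul(-1, 4)) = Add(-16, -4) = -20)
Function('s')(B, N) = -4 (Function('s')(B, N) = Add(0, -4) = -4)
Function('a')(c) = Mul(Rational(-1, 5), Add(-33, c), Add(-20, c)) (Function('a')(c) = Mul(Rational(-1, 5), Mul(Add(c, -20), Add(c, -33))) = Mul(Rational(-1, 5), Mul(Add(-20, c), Add(-33, c))) = Mul(Rational(-1, 5), Mul(Add(-33, c), Add(-20, c))) = Mul(Rational(-1, 5), Add(-33, c), Add(-20, c)))
Mul(Function('a')(Function('s')(-4, -2)), 17) = Mul(Add(-132, Mul(Rational(-1, 5), Pow(-4, 2)), Mul(Rational(53, 5), -4)), 17) = Mul(Add(-132, Mul(Rational(-1, 5), 16), Rational(-212, 5)), 17) = Mul(Add(-132, Rational(-16, 5), Rational(-212, 5)), 17) = Mul(Rational(-888, 5), 17) = Rational(-15096, 5)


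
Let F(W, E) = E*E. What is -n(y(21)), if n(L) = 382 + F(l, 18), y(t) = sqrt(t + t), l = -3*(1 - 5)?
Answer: -706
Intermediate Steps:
l = 12 (l = -3*(-4) = 12)
F(W, E) = E**2
y(t) = sqrt(2)*sqrt(t) (y(t) = sqrt(2*t) = sqrt(2)*sqrt(t))
n(L) = 706 (n(L) = 382 + 18**2 = 382 + 324 = 706)
-n(y(21)) = -1*706 = -706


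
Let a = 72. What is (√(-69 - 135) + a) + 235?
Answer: 307 + 2*I*√51 ≈ 307.0 + 14.283*I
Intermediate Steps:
(√(-69 - 135) + a) + 235 = (√(-69 - 135) + 72) + 235 = (√(-204) + 72) + 235 = (2*I*√51 + 72) + 235 = (72 + 2*I*√51) + 235 = 307 + 2*I*√51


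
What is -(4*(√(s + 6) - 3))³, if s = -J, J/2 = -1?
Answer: 6336 - 4480*√2 ≈ 0.32324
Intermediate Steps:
J = -2 (J = 2*(-1) = -2)
s = 2 (s = -1*(-2) = 2)
-(4*(√(s + 6) - 3))³ = -(4*(√(2 + 6) - 3))³ = -(4*(√8 - 3))³ = -(4*(2*√2 - 3))³ = -(4*(-3 + 2*√2))³ = -(-12 + 8*√2)³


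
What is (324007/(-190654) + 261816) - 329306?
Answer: -12867562467/190654 ≈ -67492.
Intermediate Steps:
(324007/(-190654) + 261816) - 329306 = (324007*(-1/190654) + 261816) - 329306 = (-324007/190654 + 261816) - 329306 = 49915943657/190654 - 329306 = -12867562467/190654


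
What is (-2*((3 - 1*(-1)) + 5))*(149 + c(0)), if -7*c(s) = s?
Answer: -2682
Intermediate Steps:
c(s) = -s/7
(-2*((3 - 1*(-1)) + 5))*(149 + c(0)) = (-2*((3 - 1*(-1)) + 5))*(149 - ⅐*0) = (-2*((3 + 1) + 5))*(149 + 0) = -2*(4 + 5)*149 = -2*9*149 = -18*149 = -2682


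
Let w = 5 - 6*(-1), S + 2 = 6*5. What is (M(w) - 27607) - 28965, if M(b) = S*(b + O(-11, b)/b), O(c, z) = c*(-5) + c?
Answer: -56152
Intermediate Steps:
S = 28 (S = -2 + 6*5 = -2 + 30 = 28)
O(c, z) = -4*c (O(c, z) = -5*c + c = -4*c)
w = 11 (w = 5 + 6 = 11)
M(b) = 28*b + 1232/b (M(b) = 28*(b + (-4*(-11))/b) = 28*(b + 44/b) = 28*b + 1232/b)
(M(w) - 27607) - 28965 = ((28*11 + 1232/11) - 27607) - 28965 = ((308 + 1232*(1/11)) - 27607) - 28965 = ((308 + 112) - 27607) - 28965 = (420 - 27607) - 28965 = -27187 - 28965 = -56152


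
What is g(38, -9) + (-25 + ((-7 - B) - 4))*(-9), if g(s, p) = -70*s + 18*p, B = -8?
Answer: -2570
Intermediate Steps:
g(38, -9) + (-25 + ((-7 - B) - 4))*(-9) = (-70*38 + 18*(-9)) + (-25 + ((-7 - 1*(-8)) - 4))*(-9) = (-2660 - 162) + (-25 + ((-7 + 8) - 4))*(-9) = -2822 + (-25 + (1 - 4))*(-9) = -2822 + (-25 - 3)*(-9) = -2822 - 28*(-9) = -2822 + 252 = -2570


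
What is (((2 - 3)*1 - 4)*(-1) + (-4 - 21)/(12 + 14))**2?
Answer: 11025/676 ≈ 16.309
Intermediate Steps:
(((2 - 3)*1 - 4)*(-1) + (-4 - 21)/(12 + 14))**2 = ((-1*1 - 4)*(-1) - 25/26)**2 = ((-1 - 4)*(-1) - 25*1/26)**2 = (-5*(-1) - 25/26)**2 = (5 - 25/26)**2 = (105/26)**2 = 11025/676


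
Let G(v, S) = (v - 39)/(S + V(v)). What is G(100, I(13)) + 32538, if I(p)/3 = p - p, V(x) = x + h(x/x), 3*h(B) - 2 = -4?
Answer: 9696507/298 ≈ 32539.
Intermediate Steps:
h(B) = -⅔ (h(B) = ⅔ + (⅓)*(-4) = ⅔ - 4/3 = -⅔)
V(x) = -⅔ + x (V(x) = x - ⅔ = -⅔ + x)
I(p) = 0 (I(p) = 3*(p - p) = 3*0 = 0)
G(v, S) = (-39 + v)/(-⅔ + S + v) (G(v, S) = (v - 39)/(S + (-⅔ + v)) = (-39 + v)/(-⅔ + S + v))
G(100, I(13)) + 32538 = 3*(-39 + 100)/(-2 + 3*0 + 3*100) + 32538 = 3*61/(-2 + 0 + 300) + 32538 = 3*61/298 + 32538 = 3*(1/298)*61 + 32538 = 183/298 + 32538 = 9696507/298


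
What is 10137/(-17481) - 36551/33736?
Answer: -326976621/196579672 ≈ -1.6633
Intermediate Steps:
10137/(-17481) - 36551/33736 = 10137*(-1/17481) - 36551*1/33736 = -3379/5827 - 36551/33736 = -326976621/196579672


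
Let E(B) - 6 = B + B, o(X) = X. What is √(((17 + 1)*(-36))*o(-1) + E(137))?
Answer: 4*√58 ≈ 30.463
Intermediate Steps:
E(B) = 6 + 2*B (E(B) = 6 + (B + B) = 6 + 2*B)
√(((17 + 1)*(-36))*o(-1) + E(137)) = √(((17 + 1)*(-36))*(-1) + (6 + 2*137)) = √((18*(-36))*(-1) + (6 + 274)) = √(-648*(-1) + 280) = √(648 + 280) = √928 = 4*√58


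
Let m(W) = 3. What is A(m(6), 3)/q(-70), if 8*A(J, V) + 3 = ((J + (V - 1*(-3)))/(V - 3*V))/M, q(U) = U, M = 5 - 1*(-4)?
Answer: 19/3360 ≈ 0.0056548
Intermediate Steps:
M = 9 (M = 5 + 4 = 9)
A(J, V) = -3/8 - (3 + J + V)/(144*V) (A(J, V) = -3/8 + (((J + (V - 1*(-3)))/(V - 3*V))/9)/8 = -3/8 + (((J + (V + 3))/((-2*V)))*(⅑))/8 = -3/8 + (((J + (3 + V))*(-1/(2*V)))*(⅑))/8 = -3/8 + (((3 + J + V)*(-1/(2*V)))*(⅑))/8 = -3/8 + (-(3 + J + V)/(2*V)*(⅑))/8 = -3/8 + (-(3 + J + V)/(18*V))/8 = -3/8 - (3 + J + V)/(144*V))
A(m(6), 3)/q(-70) = ((1/144)*(-3 - 1*3 - 55*3)/3)/(-70) = ((1/144)*(⅓)*(-3 - 3 - 165))*(-1/70) = ((1/144)*(⅓)*(-171))*(-1/70) = -19/48*(-1/70) = 19/3360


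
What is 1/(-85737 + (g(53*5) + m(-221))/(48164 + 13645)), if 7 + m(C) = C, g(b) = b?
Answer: -61809/5299318196 ≈ -1.1664e-5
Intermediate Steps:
m(C) = -7 + C
1/(-85737 + (g(53*5) + m(-221))/(48164 + 13645)) = 1/(-85737 + (53*5 + (-7 - 221))/(48164 + 13645)) = 1/(-85737 + (265 - 228)/61809) = 1/(-85737 + 37*(1/61809)) = 1/(-85737 + 37/61809) = 1/(-5299318196/61809) = -61809/5299318196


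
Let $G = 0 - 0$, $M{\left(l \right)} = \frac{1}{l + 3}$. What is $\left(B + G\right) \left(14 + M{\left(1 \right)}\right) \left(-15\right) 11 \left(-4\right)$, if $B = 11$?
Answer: $103455$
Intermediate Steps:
$M{\left(l \right)} = \frac{1}{3 + l}$
$G = 0$ ($G = 0 + 0 = 0$)
$\left(B + G\right) \left(14 + M{\left(1 \right)}\right) \left(-15\right) 11 \left(-4\right) = \left(11 + 0\right) \left(14 + \frac{1}{3 + 1}\right) \left(-15\right) 11 \left(-4\right) = 11 \left(14 + \frac{1}{4}\right) \left(-15\right) \left(-44\right) = 11 \cdot \frac{57}{4} \left(-15\right) \left(-44\right) = \frac{627}{4} \left(-15\right) \left(-44\right) = \left(- \frac{9405}{4}\right) \left(-44\right) = 103455$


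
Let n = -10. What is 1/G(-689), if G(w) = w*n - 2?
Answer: 1/6888 ≈ 0.00014518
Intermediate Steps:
G(w) = -2 - 10*w (G(w) = w*(-10) - 2 = -10*w - 2 = -2 - 10*w)
1/G(-689) = 1/(-2 - 10*(-689)) = 1/(-2 + 6890) = 1/6888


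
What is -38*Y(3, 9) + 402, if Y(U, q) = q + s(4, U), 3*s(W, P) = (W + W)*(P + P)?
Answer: -548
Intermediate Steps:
s(W, P) = 4*P*W/3 (s(W, P) = ((W + W)*(P + P))/3 = ((2*W)*(2*P))/3 = (4*P*W)/3 = 4*P*W/3)
Y(U, q) = q + 16*U/3 (Y(U, q) = q + (4/3)*U*4 = q + 16*U/3)
-38*Y(3, 9) + 402 = -38*(9 + (16/3)*3) + 402 = -38*(9 + 16) + 402 = -38*25 + 402 = -950 + 402 = -548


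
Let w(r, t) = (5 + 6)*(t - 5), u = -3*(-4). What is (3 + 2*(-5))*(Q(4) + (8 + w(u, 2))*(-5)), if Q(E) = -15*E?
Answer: -455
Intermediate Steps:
u = 12
w(r, t) = -55 + 11*t (w(r, t) = 11*(-5 + t) = -55 + 11*t)
(3 + 2*(-5))*(Q(4) + (8 + w(u, 2))*(-5)) = (3 + 2*(-5))*(-15*4 + (8 + (-55 + 11*2))*(-5)) = (3 - 10)*(-60 + (8 + (-55 + 22))*(-5)) = -7*(-60 + (8 - 33)*(-5)) = -7*(-60 - 25*(-5)) = -7*(-60 + 125) = -7*65 = -455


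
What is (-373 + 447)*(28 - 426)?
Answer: -29452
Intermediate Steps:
(-373 + 447)*(28 - 426) = 74*(-398) = -29452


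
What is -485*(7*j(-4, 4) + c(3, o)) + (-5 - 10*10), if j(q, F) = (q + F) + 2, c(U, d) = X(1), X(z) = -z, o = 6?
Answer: -6410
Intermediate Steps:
c(U, d) = -1 (c(U, d) = -1*1 = -1)
j(q, F) = 2 + F + q (j(q, F) = (F + q) + 2 = 2 + F + q)
-485*(7*j(-4, 4) + c(3, o)) + (-5 - 10*10) = -485*(7*(2 + 4 - 4) - 1) + (-5 - 10*10) = -485*(7*2 - 1) + (-5 - 100) = -485*(14 - 1) - 105 = -485*13 - 105 = -6305 - 105 = -6410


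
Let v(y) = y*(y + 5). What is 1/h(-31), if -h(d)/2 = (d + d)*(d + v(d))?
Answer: 1/96100 ≈ 1.0406e-5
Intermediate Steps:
v(y) = y*(5 + y)
h(d) = -4*d*(d + d*(5 + d)) (h(d) = -2*(d + d)*(d + d*(5 + d)) = -2*2*d*(d + d*(5 + d)) = -4*d*(d + d*(5 + d)))
1/h(-31) = 1/(-4*(-31)**2*(6 - 31)) = 1/(-4*961*(-25)) = 1/96100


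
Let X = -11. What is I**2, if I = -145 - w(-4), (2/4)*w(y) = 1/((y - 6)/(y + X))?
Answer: 21904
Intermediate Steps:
w(y) = 2*(-11 + y)/(-6 + y) (w(y) = 2/(((y - 6)/(y - 11))) = 2/(((-6 + y)/(-11 + y))) = 2*((-11 + y)/(-6 + y)) = 2*(-11 + y)/(-6 + y))
I = -148 (I = -145 - 2*(-11 - 4)/(-6 - 4) = -145 - 2*(-15)/(-10) = -145 - 2*(-1)*(-15)/10 = -145 - 1*3 = -145 - 3 = -148)
I**2 = (-148)**2 = 21904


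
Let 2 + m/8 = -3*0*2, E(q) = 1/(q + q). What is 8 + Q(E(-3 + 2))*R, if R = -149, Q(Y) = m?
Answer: 2392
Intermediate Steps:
E(q) = 1/(2*q)
m = -16 (m = -16 + 8*(-3*0*2) = -16 + 8*(0*2) = -16 + 8*0 = -16 + 0 = -16)
Q(Y) = -16
8 + Q(E(-3 + 2))*R = 8 - 16*(-149) = 8 + 2384 = 2392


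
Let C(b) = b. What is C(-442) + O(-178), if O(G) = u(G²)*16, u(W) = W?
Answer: 506502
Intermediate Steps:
O(G) = 16*G² (O(G) = G²*16 = 16*G²)
C(-442) + O(-178) = -442 + 16*(-178)² = -442 + 16*31684 = -442 + 506944 = 506502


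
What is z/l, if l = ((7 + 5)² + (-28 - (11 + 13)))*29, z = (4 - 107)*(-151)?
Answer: 15553/2668 ≈ 5.8295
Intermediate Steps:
z = 15553 (z = -103*(-151) = 15553)
l = 2668 (l = (12² + (-28 - 1*24))*29 = (144 + (-28 - 24))*29 = (144 - 52)*29 = 92*29 = 2668)
z/l = 15553/2668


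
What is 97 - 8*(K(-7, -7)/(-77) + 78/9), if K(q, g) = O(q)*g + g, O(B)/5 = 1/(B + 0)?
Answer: 6343/231 ≈ 27.459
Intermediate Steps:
O(B) = 5/B (O(B) = 5/(B + 0) = 5/B)
K(q, g) = g + 5*g/q (K(q, g) = (5/q)*g + g = 5*g/q + g = g + 5*g/q)
97 - 8*(K(-7, -7)/(-77) + 78/9) = 97 - 8*(-7*(5 - 7)/(-7)/(-77) + 78/9) = 97 - 8*(-7*(-⅐)*(-2)*(-1/77) + 78*(⅑)) = 97 - 8*(-2*(-1/77) + 26/3) = 97 - 8*(2/77 + 26/3) = 97 - 8*2008/231 = 97 - 16064/231 = 6343/231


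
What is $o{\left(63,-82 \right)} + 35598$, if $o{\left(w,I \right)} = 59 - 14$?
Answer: $35643$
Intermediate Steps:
$o{\left(w,I \right)} = 45$
$o{\left(63,-82 \right)} + 35598 = 45 + 35598 = 35643$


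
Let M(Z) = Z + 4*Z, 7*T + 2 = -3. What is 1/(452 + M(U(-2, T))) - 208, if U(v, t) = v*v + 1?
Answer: -99215/477 ≈ -208.00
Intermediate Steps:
T = -5/7 (T = -2/7 + (1/7)*(-3) = -2/7 - 3/7 = -5/7 ≈ -0.71429)
U(v, t) = 1 + v**2 (U(v, t) = v**2 + 1 = 1 + v**2)
M(Z) = 5*Z
1/(452 + M(U(-2, T))) - 208 = 1/(452 + 5*(1 + (-2)**2)) - 208 = 1/(452 + 5*(1 + 4)) - 208 = 1/(452 + 5*5) - 208 = 1/(452 + 25) - 208 = 1/477 - 208 = -99215/477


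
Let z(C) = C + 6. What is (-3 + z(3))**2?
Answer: 36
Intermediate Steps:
z(C) = 6 + C
(-3 + z(3))**2 = (-3 + (6 + 3))**2 = (-3 + 9)**2 = 6**2 = 36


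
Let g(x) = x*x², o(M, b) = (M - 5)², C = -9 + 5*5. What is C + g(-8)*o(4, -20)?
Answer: -496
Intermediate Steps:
C = 16 (C = -9 + 25 = 16)
o(M, b) = (-5 + M)²
g(x) = x³
C + g(-8)*o(4, -20) = 16 + (-8)³*(-5 + 4)² = 16 - 512*(-1)² = 16 - 512*1 = 16 - 512 = -496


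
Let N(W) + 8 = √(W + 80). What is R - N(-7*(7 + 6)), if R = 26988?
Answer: 26996 - I*√11 ≈ 26996.0 - 3.3166*I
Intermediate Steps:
N(W) = -8 + √(80 + W) (N(W) = -8 + √(W + 80) = -8 + √(80 + W))
R - N(-7*(7 + 6)) = 26988 - (-8 + √(80 - 7*(7 + 6))) = 26988 - (-8 + √(80 - 7*13)) = 26988 - (-8 + √(80 - 91)) = 26988 - (-8 + √(-11)) = 26988 - (-8 + I*√11) = 26988 + (8 - I*√11) = 26996 - I*√11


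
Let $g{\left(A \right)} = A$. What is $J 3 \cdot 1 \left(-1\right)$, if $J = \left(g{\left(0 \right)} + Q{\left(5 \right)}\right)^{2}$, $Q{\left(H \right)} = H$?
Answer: $-75$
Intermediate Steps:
$J = 25$ ($J = \left(0 + 5\right)^{2} = 5^{2} = 25$)
$J 3 \cdot 1 \left(-1\right) = 25 \cdot 3 \cdot 1 \left(-1\right) = 25 \cdot 3 \left(-1\right) = 75 \left(-1\right) = -75$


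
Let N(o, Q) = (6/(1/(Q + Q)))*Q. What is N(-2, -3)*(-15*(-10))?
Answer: 16200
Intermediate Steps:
N(o, Q) = 12*Q² (N(o, Q) = (6/(1/(2*Q)))*Q = (6/((1/(2*Q))))*Q = (6*(2*Q))*Q = (12*Q)*Q = 12*Q²)
N(-2, -3)*(-15*(-10)) = (12*(-3)²)*(-15*(-10)) = (12*9)*150 = 108*150 = 16200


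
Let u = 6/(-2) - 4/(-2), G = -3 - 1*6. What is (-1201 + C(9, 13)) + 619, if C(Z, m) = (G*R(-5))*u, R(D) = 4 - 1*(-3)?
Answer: -519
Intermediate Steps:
G = -9 (G = -3 - 6 = -9)
R(D) = 7 (R(D) = 4 + 3 = 7)
u = -1 (u = 6*(-1/2) - 4*(-1/2) = -3 + 2 = -1)
C(Z, m) = 63 (C(Z, m) = -9*7*(-1) = -63*(-1) = 63)
(-1201 + C(9, 13)) + 619 = (-1201 + 63) + 619 = -1138 + 619 = -519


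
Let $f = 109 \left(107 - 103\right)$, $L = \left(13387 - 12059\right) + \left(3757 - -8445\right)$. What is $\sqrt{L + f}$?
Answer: $\sqrt{13966} \approx 118.18$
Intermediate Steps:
$L = 13530$ ($L = 1328 + \left(3757 + 8445\right) = 1328 + 12202 = 13530$)
$f = 436$ ($f = 109 \cdot 4 = 436$)
$\sqrt{L + f} = \sqrt{13530 + 436} = \sqrt{13966}$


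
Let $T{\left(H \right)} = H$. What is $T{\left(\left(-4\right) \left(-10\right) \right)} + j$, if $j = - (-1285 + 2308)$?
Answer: $-983$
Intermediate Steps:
$j = -1023$ ($j = \left(-1\right) 1023 = -1023$)
$T{\left(\left(-4\right) \left(-10\right) \right)} + j = \left(-4\right) \left(-10\right) - 1023 = 40 - 1023 = -983$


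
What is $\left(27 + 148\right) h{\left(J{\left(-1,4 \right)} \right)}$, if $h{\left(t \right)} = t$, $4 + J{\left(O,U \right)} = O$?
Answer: $-875$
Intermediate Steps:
$J{\left(O,U \right)} = -4 + O$
$\left(27 + 148\right) h{\left(J{\left(-1,4 \right)} \right)} = \left(27 + 148\right) \left(-4 - 1\right) = 175 \left(-5\right) = -875$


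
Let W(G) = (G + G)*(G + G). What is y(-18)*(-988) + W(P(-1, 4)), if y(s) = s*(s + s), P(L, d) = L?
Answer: -640220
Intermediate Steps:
W(G) = 4*G² (W(G) = (2*G)*(2*G) = 4*G²)
y(s) = 2*s² (y(s) = s*(2*s) = 2*s²)
y(-18)*(-988) + W(P(-1, 4)) = (2*(-18)²)*(-988) + 4*(-1)² = (2*324)*(-988) + 4*1 = 648*(-988) + 4 = -640224 + 4 = -640220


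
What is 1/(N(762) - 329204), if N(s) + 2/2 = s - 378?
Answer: -1/328821 ≈ -3.0412e-6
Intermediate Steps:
N(s) = -379 + s (N(s) = -1 + (s - 378) = -1 + (-378 + s) = -379 + s)
1/(N(762) - 329204) = 1/((-379 + 762) - 329204) = 1/(383 - 329204) = 1/(-328821) = -1/328821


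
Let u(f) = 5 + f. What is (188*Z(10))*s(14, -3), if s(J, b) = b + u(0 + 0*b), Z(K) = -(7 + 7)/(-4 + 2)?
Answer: 2632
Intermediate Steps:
Z(K) = 7 (Z(K) = -14/(-2) = -14*(-1)/2 = -1*(-7) = 7)
s(J, b) = 5 + b (s(J, b) = b + (5 + (0 + 0*b)) = b + (5 + (0 + 0)) = b + (5 + 0) = b + 5 = 5 + b)
(188*Z(10))*s(14, -3) = (188*7)*(5 - 3) = 1316*2 = 2632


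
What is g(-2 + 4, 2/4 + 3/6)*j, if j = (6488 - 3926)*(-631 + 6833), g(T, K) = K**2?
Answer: 15889524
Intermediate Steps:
j = 15889524 (j = 2562*6202 = 15889524)
g(-2 + 4, 2/4 + 3/6)*j = (2/4 + 3/6)**2*15889524 = (2*(1/4) + 3*(1/6))**2*15889524 = (1/2 + 1/2)**2*15889524 = 1**2*15889524 = 1*15889524 = 15889524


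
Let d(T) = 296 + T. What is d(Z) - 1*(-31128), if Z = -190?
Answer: 31234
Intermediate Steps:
d(Z) - 1*(-31128) = (296 - 190) - 1*(-31128) = 106 + 31128 = 31234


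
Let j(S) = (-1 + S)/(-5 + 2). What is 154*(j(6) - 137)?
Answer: -64064/3 ≈ -21355.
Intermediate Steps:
j(S) = 1/3 - S/3 (j(S) = (-1 + S)/(-3) = (-1 + S)*(-1/3) = 1/3 - S/3)
154*(j(6) - 137) = 154*((1/3 - 1/3*6) - 137) = 154*((1/3 - 2) - 137) = 154*(-5/3 - 137) = 154*(-416/3) = -64064/3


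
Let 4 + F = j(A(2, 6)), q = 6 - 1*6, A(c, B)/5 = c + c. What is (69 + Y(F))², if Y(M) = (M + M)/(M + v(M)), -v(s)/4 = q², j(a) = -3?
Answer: 5041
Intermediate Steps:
A(c, B) = 10*c (A(c, B) = 5*(c + c) = 5*(2*c) = 10*c)
q = 0 (q = 6 - 6 = 0)
F = -7 (F = -4 - 3 = -7)
v(s) = 0 (v(s) = -4*0² = -4*0 = 0)
Y(M) = 2 (Y(M) = (M + M)/(M + 0) = (2*M)/M = 2)
(69 + Y(F))² = (69 + 2)² = 71² = 5041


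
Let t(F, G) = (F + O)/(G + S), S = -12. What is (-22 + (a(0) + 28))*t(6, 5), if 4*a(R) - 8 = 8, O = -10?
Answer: 40/7 ≈ 5.7143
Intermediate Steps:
a(R) = 4 (a(R) = 2 + (¼)*8 = 2 + 2 = 4)
t(F, G) = (-10 + F)/(-12 + G) (t(F, G) = (F - 10)/(G - 12) = (-10 + F)/(-12 + G))
(-22 + (a(0) + 28))*t(6, 5) = (-22 + (4 + 28))*((-10 + 6)/(-12 + 5)) = (-22 + 32)*(-4/(-7)) = 10*(-⅐*(-4)) = 10*(4/7) = 40/7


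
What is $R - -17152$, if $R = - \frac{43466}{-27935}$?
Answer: $\frac{479184586}{27935} \approx 17154.0$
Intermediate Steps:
$R = \frac{43466}{27935}$ ($R = \left(-43466\right) \left(- \frac{1}{27935}\right) = \frac{43466}{27935} \approx 1.556$)
$R - -17152 = \frac{43466}{27935} - -17152 = \frac{43466}{27935} + 17152 = \frac{479184586}{27935}$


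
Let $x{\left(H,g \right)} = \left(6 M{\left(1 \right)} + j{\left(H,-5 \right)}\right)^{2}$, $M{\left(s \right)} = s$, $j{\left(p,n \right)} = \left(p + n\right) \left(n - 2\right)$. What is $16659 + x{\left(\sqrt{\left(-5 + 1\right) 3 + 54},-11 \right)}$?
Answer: $20398 - 574 \sqrt{42} \approx 16678.0$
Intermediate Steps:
$j{\left(p,n \right)} = \left(-2 + n\right) \left(n + p\right)$ ($j{\left(p,n \right)} = \left(n + p\right) \left(-2 + n\right) = \left(-2 + n\right) \left(n + p\right)$)
$x{\left(H,g \right)} = \left(41 - 7 H\right)^{2}$ ($x{\left(H,g \right)} = \left(6 \cdot 1 - \left(-10 - 25 + 7 H\right)\right)^{2} = \left(6 + \left(25 + 10 - 2 H - 5 H\right)\right)^{2} = \left(6 - \left(-35 + 7 H\right)\right)^{2} = \left(41 - 7 H\right)^{2}$)
$16659 + x{\left(\sqrt{\left(-5 + 1\right) 3 + 54},-11 \right)} = 16659 + \left(-41 + 7 \sqrt{\left(-5 + 1\right) 3 + 54}\right)^{2} = 16659 + \left(-41 + 7 \sqrt{\left(-4\right) 3 + 54}\right)^{2} = 16659 + \left(-41 + 7 \sqrt{-12 + 54}\right)^{2} = 16659 + \left(-41 + 7 \sqrt{42}\right)^{2}$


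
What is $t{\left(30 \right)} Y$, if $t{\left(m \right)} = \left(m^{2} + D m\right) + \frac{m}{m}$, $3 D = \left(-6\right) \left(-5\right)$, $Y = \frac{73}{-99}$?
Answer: $- \frac{87673}{99} \approx -885.59$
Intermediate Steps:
$Y = - \frac{73}{99}$ ($Y = 73 \left(- \frac{1}{99}\right) = - \frac{73}{99} \approx -0.73737$)
$D = 10$ ($D = \frac{\left(-6\right) \left(-5\right)}{3} = \frac{1}{3} \cdot 30 = 10$)
$t{\left(m \right)} = 1 + m^{2} + 10 m$ ($t{\left(m \right)} = \left(m^{2} + 10 m\right) + \frac{m}{m} = \left(m^{2} + 10 m\right) + 1 = 1 + m^{2} + 10 m$)
$t{\left(30 \right)} Y = \left(1 + 30^{2} + 10 \cdot 30\right) \left(- \frac{73}{99}\right) = \left(1 + 900 + 300\right) \left(- \frac{73}{99}\right) = 1201 \left(- \frac{73}{99}\right) = - \frac{87673}{99}$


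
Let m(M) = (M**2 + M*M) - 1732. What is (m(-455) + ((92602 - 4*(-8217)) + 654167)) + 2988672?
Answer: 4180627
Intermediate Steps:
m(M) = -1732 + 2*M**2 (m(M) = (M**2 + M**2) - 1732 = 2*M**2 - 1732 = -1732 + 2*M**2)
(m(-455) + ((92602 - 4*(-8217)) + 654167)) + 2988672 = ((-1732 + 2*(-455)**2) + ((92602 - 4*(-8217)) + 654167)) + 2988672 = ((-1732 + 2*207025) + ((92602 + 32868) + 654167)) + 2988672 = ((-1732 + 414050) + (125470 + 654167)) + 2988672 = (412318 + 779637) + 2988672 = 1191955 + 2988672 = 4180627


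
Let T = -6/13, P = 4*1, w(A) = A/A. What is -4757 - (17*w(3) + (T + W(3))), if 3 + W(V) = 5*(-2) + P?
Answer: -61939/13 ≈ -4764.5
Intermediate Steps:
w(A) = 1
P = 4
T = -6/13 (T = -6*1/13 = -6/13 ≈ -0.46154)
W(V) = -9 (W(V) = -3 + (5*(-2) + 4) = -3 + (-10 + 4) = -3 - 6 = -9)
-4757 - (17*w(3) + (T + W(3))) = -4757 - (17*1 + (-6/13 - 9)) = -4757 - (17 - 123/13) = -4757 - 1*98/13 = -4757 - 98/13 = -61939/13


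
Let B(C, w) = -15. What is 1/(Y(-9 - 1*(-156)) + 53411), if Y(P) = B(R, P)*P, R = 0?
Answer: 1/51206 ≈ 1.9529e-5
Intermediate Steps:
Y(P) = -15*P
1/(Y(-9 - 1*(-156)) + 53411) = 1/(-15*(-9 - 1*(-156)) + 53411) = 1/(-15*(-9 + 156) + 53411) = 1/(-15*147 + 53411) = 1/(-2205 + 53411) = 1/51206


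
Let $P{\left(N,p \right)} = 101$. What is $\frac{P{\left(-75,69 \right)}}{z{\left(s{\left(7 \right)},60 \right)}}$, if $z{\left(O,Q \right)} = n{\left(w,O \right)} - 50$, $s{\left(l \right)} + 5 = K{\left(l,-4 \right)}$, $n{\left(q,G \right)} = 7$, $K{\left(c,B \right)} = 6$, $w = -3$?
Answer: $- \frac{101}{43} \approx -2.3488$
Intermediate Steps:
$s{\left(l \right)} = 1$ ($s{\left(l \right)} = -5 + 6 = 1$)
$z{\left(O,Q \right)} = -43$ ($z{\left(O,Q \right)} = 7 - 50 = -43$)
$\frac{P{\left(-75,69 \right)}}{z{\left(s{\left(7 \right)},60 \right)}} = \frac{101}{-43} = 101 \left(- \frac{1}{43}\right) = - \frac{101}{43}$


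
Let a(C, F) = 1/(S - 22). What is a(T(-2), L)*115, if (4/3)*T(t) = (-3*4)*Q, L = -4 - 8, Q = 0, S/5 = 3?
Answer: -115/7 ≈ -16.429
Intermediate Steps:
S = 15 (S = 5*3 = 15)
L = -12
T(t) = 0 (T(t) = 3*(-3*4*0)/4 = 3*(-12*0)/4 = (¾)*0 = 0)
a(C, F) = -⅐ (a(C, F) = 1/(15 - 22) = 1/(-7) = -⅐)
a(T(-2), L)*115 = -⅐*115 = -115/7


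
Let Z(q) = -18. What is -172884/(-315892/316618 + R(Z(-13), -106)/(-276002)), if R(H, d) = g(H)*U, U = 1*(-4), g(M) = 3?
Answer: 944240556155289/5448939023 ≈ 1.7329e+5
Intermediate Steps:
U = -4
R(H, d) = -12 (R(H, d) = 3*(-4) = -12)
-172884/(-315892/316618 + R(Z(-13), -106)/(-276002)) = -172884/(-315892/316618 - 12/(-276002)) = -172884/(-315892*1/316618 - 12*(-1/276002)) = -172884/(-157946/158309 + 6/138001) = -172884/(-21795756092/21846800309) = -172884*(-21846800309/21795756092) = 944240556155289/5448939023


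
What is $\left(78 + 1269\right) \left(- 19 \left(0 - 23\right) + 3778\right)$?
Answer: $5677605$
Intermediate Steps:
$\left(78 + 1269\right) \left(- 19 \left(0 - 23\right) + 3778\right) = 1347 \left(\left(-19\right) \left(-23\right) + 3778\right) = 1347 \left(437 + 3778\right) = 1347 \cdot 4215 = 5677605$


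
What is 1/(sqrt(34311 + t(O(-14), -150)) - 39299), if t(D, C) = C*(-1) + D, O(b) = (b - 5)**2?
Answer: -39299/1544376579 - sqrt(34822)/1544376579 ≈ -2.5567e-5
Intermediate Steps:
O(b) = (-5 + b)**2
t(D, C) = D - C (t(D, C) = -C + D = D - C)
1/(sqrt(34311 + t(O(-14), -150)) - 39299) = 1/(sqrt(34311 + ((-5 - 14)**2 - 1*(-150))) - 39299) = 1/(sqrt(34311 + ((-19)**2 + 150)) - 39299) = 1/(sqrt(34311 + (361 + 150)) - 39299) = 1/(sqrt(34311 + 511) - 39299) = 1/(sqrt(34822) - 39299) = 1/(-39299 + sqrt(34822))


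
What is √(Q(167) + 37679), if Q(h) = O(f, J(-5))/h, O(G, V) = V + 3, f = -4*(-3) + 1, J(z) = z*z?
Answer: √1050834307/167 ≈ 194.11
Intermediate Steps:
J(z) = z²
f = 13 (f = 12 + 1 = 13)
O(G, V) = 3 + V
Q(h) = 28/h (Q(h) = (3 + (-5)²)/h = (3 + 25)/h = 28/h)
√(Q(167) + 37679) = √(28/167 + 37679) = √(6292421/167) = √1050834307/167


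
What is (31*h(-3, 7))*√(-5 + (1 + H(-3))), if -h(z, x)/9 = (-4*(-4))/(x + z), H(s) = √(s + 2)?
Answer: -1116*√(-4 + I) ≈ -276.88 - 2249.1*I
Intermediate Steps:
H(s) = √(2 + s)
h(z, x) = -144/(x + z) (h(z, x) = -9*(-4*(-4))/(x + z) = -144/(x + z))
(31*h(-3, 7))*√(-5 + (1 + H(-3))) = (31*(-144/(7 - 3)))*√(-5 + (1 + √(2 - 3))) = (31*(-144/4))*√(-5 + (1 + √(-1))) = (31*(-144*¼))*√(-5 + (1 + I)) = (31*(-36))*√(-4 + I) = -1116*√(-4 + I)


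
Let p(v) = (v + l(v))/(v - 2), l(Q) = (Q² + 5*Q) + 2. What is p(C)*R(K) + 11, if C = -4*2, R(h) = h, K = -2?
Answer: 73/5 ≈ 14.600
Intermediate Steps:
l(Q) = 2 + Q² + 5*Q
C = -8
p(v) = (2 + v² + 6*v)/(-2 + v) (p(v) = (v + (2 + v² + 5*v))/(v - 2) = (2 + v² + 6*v)/(-2 + v))
p(C)*R(K) + 11 = ((2 + (-8)² + 6*(-8))/(-2 - 8))*(-2) + 11 = ((2 + 64 - 48)/(-10))*(-2) + 11 = -⅒*18*(-2) + 11 = -9/5*(-2) + 11 = 18/5 + 11 = 73/5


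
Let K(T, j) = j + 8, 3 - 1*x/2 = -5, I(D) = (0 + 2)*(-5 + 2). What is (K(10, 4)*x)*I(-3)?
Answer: -1152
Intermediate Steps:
I(D) = -6 (I(D) = 2*(-3) = -6)
x = 16 (x = 6 - 2*(-5) = 6 + 10 = 16)
K(T, j) = 8 + j
(K(10, 4)*x)*I(-3) = ((8 + 4)*16)*(-6) = (12*16)*(-6) = 192*(-6) = -1152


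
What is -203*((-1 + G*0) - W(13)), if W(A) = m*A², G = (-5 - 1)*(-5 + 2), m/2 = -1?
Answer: -68411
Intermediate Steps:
m = -2 (m = 2*(-1) = -2)
G = 18 (G = -6*(-3) = 18)
W(A) = -2*A²
-203*((-1 + G*0) - W(13)) = -203*((-1 + 18*0) - (-2)*13²) = -203*((-1 + 0) - (-2)*169) = -203*(-1 - 1*(-338)) = -203*(-1 + 338) = -203*337 = -68411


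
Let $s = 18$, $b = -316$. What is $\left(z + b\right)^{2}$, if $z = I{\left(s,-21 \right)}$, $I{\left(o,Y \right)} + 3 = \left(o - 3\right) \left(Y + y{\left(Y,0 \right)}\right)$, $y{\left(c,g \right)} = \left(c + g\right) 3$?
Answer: $2493241$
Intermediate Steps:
$y{\left(c,g \right)} = 3 c + 3 g$
$I{\left(o,Y \right)} = -3 + 4 Y \left(-3 + o\right)$ ($I{\left(o,Y \right)} = -3 + \left(o - 3\right) \left(Y + \left(3 Y + 3 \cdot 0\right)\right) = -3 + \left(-3 + o\right) \left(Y + \left(3 Y + 0\right)\right) = -3 + \left(-3 + o\right) \left(Y + 3 Y\right) = -3 + \left(-3 + o\right) 4 Y = -3 + 4 Y \left(-3 + o\right)$)
$z = -1263$ ($z = -3 - -252 + 4 \left(-21\right) 18 = -3 + 252 - 1512 = -1263$)
$\left(z + b\right)^{2} = \left(-1263 - 316\right)^{2} = \left(-1579\right)^{2} = 2493241$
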